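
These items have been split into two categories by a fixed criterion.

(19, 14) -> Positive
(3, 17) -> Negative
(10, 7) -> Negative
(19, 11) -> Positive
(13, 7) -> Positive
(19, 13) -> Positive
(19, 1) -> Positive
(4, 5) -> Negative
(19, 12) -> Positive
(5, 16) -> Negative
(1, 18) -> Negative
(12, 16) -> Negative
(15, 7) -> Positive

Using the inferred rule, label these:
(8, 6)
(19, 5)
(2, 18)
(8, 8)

The classifier is using: first ≥ 13.

Negative, Positive, Negative, Negative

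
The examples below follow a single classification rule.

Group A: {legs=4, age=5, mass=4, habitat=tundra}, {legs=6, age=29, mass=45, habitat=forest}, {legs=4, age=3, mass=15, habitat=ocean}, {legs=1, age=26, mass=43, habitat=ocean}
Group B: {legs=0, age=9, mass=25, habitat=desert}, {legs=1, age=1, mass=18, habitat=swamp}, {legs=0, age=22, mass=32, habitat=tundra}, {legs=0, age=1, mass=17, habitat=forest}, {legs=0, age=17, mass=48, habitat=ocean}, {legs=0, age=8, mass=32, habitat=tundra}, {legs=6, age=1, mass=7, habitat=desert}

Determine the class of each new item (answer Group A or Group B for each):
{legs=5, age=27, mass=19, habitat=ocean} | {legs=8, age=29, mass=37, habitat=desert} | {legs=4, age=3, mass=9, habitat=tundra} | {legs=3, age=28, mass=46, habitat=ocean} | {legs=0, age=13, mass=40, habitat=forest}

The distinguishing property — age ≥ 3 AND legs ≥ 1 — holds for all the 'Group A' cases and none of the 'Group B' cases.
{legs=5, age=27, mass=19, habitat=ocean} — age = 27, legs = 5, hence Group A.
{legs=8, age=29, mass=37, habitat=desert} — age = 29, legs = 8, hence Group A.
{legs=4, age=3, mass=9, habitat=tundra} — age = 3, legs = 4, hence Group A.
{legs=3, age=28, mass=46, habitat=ocean} — age = 28, legs = 3, hence Group A.
{legs=0, age=13, mass=40, habitat=forest} — age = 13, legs = 0, hence Group B.

Group A, Group A, Group A, Group A, Group B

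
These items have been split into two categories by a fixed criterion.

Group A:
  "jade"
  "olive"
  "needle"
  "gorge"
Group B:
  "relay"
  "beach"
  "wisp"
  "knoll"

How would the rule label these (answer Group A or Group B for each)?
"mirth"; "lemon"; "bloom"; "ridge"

Group B, Group B, Group B, Group A

The distinguishing property — ends with 'e' — holds for all the 'Group A' cases and none of the 'Group B' cases.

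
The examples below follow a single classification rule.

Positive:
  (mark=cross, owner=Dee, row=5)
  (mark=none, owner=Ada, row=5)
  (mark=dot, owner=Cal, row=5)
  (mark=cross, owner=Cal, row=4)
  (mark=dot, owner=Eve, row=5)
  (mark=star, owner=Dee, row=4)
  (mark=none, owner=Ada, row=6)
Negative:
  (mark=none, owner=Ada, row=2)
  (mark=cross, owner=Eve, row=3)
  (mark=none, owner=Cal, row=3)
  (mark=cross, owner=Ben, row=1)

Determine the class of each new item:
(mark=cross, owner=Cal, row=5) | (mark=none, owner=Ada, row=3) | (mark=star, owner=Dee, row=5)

Positive, Negative, Positive

The pattern is that an item is 'Positive' exactly when: row ≥ 4.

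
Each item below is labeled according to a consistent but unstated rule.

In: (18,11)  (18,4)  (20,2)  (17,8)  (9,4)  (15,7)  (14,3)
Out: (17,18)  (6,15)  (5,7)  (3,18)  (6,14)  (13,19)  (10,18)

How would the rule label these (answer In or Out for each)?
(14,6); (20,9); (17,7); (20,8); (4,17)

All 'In' examples share one property — first > second — and every 'Out' example lacks it.
(14,6) — 14 > 6, hence In.
(20,9) — 20 > 9, hence In.
(17,7) — 17 > 7, hence In.
(20,8) — 20 > 8, hence In.
(4,17) — 4 < 17, hence Out.

In, In, In, In, Out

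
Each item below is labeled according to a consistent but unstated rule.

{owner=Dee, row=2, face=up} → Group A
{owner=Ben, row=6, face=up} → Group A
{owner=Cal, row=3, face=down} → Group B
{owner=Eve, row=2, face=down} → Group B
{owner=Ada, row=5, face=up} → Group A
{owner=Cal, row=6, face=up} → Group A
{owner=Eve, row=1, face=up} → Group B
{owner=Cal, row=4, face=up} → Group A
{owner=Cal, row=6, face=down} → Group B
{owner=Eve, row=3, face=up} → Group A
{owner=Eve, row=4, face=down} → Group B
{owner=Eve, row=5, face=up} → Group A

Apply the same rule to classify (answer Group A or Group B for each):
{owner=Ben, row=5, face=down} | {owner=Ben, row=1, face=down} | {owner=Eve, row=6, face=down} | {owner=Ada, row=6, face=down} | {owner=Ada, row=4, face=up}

'Group A' ⟺ face is up AND row ≥ 2.

Group B, Group B, Group B, Group B, Group A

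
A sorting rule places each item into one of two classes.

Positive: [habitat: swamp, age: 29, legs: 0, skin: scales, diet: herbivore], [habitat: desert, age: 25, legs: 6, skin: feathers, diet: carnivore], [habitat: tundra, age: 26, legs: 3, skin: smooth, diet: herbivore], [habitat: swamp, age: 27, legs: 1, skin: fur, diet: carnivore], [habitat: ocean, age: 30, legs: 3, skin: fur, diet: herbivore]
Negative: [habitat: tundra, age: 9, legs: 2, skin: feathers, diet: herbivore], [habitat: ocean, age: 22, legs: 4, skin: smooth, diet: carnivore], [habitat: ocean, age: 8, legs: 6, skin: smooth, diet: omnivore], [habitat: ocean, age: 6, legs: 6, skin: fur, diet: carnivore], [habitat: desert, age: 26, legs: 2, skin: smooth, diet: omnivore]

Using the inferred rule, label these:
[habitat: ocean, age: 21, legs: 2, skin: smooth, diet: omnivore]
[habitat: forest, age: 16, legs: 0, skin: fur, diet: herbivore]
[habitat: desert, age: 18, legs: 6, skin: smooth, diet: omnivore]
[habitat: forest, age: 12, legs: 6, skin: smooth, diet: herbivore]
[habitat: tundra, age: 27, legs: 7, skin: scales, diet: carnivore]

The classifier is using: age ≥ 25 AND legs ≠ 2.
[habitat: ocean, age: 21, legs: 2, skin: smooth, diet: omnivore]: age = 21, legs = 2, does not satisfy this → Negative.
[habitat: forest, age: 16, legs: 0, skin: fur, diet: herbivore]: age = 16, legs = 0, does not satisfy this → Negative.
[habitat: desert, age: 18, legs: 6, skin: smooth, diet: omnivore]: age = 18, legs = 6, does not satisfy this → Negative.
[habitat: forest, age: 12, legs: 6, skin: smooth, diet: herbivore]: age = 12, legs = 6, does not satisfy this → Negative.
[habitat: tundra, age: 27, legs: 7, skin: scales, diet: carnivore]: age = 27, legs = 7, matches → Positive.

Negative, Negative, Negative, Negative, Positive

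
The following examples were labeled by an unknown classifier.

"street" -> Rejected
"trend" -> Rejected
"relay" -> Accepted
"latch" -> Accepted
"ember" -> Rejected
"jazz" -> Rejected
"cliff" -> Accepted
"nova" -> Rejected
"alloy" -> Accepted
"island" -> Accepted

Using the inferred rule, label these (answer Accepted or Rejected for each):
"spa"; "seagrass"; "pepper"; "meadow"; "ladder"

Rejected, Rejected, Rejected, Rejected, Accepted

The pattern is that an item is 'Accepted' exactly when: contains 'l'.
"spa": Rejected (no 'l').
"seagrass": Rejected (no 'l').
"pepper": Rejected (no 'l').
"meadow": Rejected (no 'l').
"ladder": Accepted (has 'l').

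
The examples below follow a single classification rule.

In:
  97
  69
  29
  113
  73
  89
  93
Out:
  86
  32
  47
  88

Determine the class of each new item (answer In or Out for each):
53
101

The simplest hypothesis consistent with all the labels is: ≡ 1 (mod 4).
53: 53 mod 4 = 1 — passes, so In.
101: 101 mod 4 = 1 — passes, so In.

In, In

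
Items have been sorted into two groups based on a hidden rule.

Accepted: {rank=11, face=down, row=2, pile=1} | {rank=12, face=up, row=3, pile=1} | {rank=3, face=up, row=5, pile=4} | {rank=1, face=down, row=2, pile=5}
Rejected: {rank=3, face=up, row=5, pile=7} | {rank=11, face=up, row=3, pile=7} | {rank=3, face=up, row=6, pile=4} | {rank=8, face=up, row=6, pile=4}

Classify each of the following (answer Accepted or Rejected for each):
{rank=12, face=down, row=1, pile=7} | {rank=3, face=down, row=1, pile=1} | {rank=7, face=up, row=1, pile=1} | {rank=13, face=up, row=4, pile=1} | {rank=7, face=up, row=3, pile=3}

Every 'Accepted' example satisfies: row ≤ 5 AND pile ≤ 5. None of the 'Rejected' examples do.

Rejected, Accepted, Accepted, Accepted, Accepted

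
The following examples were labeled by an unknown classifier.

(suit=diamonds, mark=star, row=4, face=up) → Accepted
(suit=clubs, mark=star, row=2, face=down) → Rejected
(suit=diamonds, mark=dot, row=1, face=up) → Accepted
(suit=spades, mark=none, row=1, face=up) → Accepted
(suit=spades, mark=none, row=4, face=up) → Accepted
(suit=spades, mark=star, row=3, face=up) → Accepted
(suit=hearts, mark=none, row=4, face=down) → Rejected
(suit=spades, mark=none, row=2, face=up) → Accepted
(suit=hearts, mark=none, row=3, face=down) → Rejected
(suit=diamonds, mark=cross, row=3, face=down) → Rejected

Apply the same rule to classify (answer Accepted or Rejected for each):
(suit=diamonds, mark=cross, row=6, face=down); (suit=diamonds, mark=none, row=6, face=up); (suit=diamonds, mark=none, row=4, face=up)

Rejected, Accepted, Accepted

Every 'Accepted' example satisfies: face is up. None of the 'Rejected' examples do.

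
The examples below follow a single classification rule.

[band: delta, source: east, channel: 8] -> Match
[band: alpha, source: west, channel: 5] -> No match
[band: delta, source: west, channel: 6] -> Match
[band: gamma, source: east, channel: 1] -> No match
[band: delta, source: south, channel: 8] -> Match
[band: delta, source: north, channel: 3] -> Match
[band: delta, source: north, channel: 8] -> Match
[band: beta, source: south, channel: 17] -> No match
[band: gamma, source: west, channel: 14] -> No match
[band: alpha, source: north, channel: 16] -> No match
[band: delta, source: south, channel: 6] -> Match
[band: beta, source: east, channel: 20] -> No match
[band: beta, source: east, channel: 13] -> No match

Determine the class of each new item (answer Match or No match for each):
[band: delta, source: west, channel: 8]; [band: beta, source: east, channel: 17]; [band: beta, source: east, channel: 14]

Match, No match, No match

All 'Match' examples share one property — band is delta — and every 'No match' example lacks it.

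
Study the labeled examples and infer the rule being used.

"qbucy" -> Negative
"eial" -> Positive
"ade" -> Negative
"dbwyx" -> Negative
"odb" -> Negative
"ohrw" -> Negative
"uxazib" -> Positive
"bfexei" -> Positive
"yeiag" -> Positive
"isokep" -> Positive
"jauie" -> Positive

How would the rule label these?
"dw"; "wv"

Negative, Negative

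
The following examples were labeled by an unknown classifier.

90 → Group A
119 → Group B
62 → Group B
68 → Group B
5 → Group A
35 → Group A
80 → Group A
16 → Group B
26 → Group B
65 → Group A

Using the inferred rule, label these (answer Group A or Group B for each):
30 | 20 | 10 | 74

A rule that fits every label: multiple of 5 — true of each 'Group A' example, false of each 'Group B' one.
30 — 30 = 5·6, hence Group A. 20 — 20 = 5·4, hence Group A. 10 — 10 = 5·2, hence Group A. 74 — 74 = 5·14 + 4, hence Group B.

Group A, Group A, Group A, Group B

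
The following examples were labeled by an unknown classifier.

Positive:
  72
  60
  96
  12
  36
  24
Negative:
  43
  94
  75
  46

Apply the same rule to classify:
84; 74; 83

A rule that fits every label: multiple of 4 — true of each 'Positive' example, false of each 'Negative' one.

Positive, Negative, Negative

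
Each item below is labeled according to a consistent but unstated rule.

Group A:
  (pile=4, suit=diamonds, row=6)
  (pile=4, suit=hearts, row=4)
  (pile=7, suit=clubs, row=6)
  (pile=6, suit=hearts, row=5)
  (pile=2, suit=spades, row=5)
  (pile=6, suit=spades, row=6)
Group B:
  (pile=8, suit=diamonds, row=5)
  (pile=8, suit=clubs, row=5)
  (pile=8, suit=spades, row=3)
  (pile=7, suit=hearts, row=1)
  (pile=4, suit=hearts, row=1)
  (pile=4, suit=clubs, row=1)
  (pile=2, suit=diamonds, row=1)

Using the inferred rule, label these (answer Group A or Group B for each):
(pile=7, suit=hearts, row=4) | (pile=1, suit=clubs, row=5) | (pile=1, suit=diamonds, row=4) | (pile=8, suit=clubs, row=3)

The distinguishing property — pile ≤ 7 AND row ≥ 3 — holds for all the 'Group A' cases and none of the 'Group B' cases.

Group A, Group A, Group A, Group B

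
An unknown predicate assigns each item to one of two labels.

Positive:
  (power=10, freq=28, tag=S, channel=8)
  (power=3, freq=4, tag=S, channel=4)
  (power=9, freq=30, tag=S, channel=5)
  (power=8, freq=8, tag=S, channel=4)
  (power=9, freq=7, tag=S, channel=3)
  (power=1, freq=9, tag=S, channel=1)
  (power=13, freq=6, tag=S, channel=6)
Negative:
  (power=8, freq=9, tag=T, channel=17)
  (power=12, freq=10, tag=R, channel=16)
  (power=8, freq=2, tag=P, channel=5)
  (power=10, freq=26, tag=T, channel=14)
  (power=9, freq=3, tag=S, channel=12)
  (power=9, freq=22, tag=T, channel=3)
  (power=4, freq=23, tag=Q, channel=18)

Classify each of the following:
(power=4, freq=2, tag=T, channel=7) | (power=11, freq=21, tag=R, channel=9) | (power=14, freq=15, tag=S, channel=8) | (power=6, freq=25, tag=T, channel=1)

A rule that fits every label: tag is S AND freq ≥ 4 — true of each 'Positive' example, false of each 'Negative' one.
(power=4, freq=2, tag=T, channel=7): tag is T, freq = 2 — fails this test, so Negative. (power=11, freq=21, tag=R, channel=9): tag is R, freq = 21 — fails this test, so Negative. (power=14, freq=15, tag=S, channel=8): tag is S, freq = 15 — qualifies, so Positive. (power=6, freq=25, tag=T, channel=1): tag is T, freq = 25 — fails this test, so Negative.

Negative, Negative, Positive, Negative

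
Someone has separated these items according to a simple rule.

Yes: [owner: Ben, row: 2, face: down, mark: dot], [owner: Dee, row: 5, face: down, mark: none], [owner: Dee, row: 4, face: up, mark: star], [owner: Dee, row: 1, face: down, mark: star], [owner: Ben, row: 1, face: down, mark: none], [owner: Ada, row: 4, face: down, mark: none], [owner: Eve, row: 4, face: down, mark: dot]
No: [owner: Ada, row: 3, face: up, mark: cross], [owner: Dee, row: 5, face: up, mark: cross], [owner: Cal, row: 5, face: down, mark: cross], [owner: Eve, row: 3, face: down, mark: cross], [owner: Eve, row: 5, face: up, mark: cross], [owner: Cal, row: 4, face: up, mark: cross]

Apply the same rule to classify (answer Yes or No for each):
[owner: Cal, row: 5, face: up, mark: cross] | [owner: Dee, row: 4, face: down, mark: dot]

No, Yes

Checking candidate rules against both groups, what survives is: mark is not cross.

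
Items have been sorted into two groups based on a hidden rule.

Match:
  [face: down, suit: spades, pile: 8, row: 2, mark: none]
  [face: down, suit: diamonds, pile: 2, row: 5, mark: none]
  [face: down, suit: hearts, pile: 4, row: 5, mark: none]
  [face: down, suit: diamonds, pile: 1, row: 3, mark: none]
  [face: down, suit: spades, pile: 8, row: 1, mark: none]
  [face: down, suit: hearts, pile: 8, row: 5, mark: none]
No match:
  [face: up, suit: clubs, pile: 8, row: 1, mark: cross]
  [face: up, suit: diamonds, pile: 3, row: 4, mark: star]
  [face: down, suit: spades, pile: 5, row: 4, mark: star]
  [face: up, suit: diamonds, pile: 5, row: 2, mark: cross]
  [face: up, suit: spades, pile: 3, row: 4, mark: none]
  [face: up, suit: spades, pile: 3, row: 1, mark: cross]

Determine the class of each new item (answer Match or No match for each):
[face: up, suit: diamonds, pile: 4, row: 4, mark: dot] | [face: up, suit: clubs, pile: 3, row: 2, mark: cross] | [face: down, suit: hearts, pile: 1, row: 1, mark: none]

The distinguishing property — face is down AND mark is none — holds for all the 'Match' cases and none of the 'No match' cases.
[face: up, suit: diamonds, pile: 4, row: 4, mark: dot] → face is up, mark is dot → No match.
[face: up, suit: clubs, pile: 3, row: 2, mark: cross] → face is up, mark is cross → No match.
[face: down, suit: hearts, pile: 1, row: 1, mark: none] → face is down, mark is none → Match.

No match, No match, Match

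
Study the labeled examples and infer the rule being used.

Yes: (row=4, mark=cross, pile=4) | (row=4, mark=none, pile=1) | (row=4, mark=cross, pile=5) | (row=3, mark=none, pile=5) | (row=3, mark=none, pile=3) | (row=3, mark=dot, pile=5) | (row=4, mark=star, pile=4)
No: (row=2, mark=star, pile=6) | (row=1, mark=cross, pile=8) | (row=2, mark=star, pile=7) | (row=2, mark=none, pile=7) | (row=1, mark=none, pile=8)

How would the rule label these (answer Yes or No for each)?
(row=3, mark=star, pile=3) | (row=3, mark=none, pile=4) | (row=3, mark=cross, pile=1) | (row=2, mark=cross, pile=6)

One predicate separates the groups cleanly: row ≥ 3.
(row=3, mark=star, pile=3): Yes (row = 3). (row=3, mark=none, pile=4): Yes (row = 3). (row=3, mark=cross, pile=1): Yes (row = 3). (row=2, mark=cross, pile=6): No (row = 2).

Yes, Yes, Yes, No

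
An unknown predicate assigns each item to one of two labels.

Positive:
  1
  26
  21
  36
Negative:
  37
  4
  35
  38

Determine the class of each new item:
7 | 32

Negative, Negative

The distinguishing property — ≡ 1 (mod 5) — holds for all the 'Positive' cases and none of the 'Negative' cases.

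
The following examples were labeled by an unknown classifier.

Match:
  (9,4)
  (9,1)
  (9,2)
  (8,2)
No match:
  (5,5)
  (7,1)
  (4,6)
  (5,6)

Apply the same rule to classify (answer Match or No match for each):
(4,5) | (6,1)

No match, No match

The rule appears to be: first ≥ 8.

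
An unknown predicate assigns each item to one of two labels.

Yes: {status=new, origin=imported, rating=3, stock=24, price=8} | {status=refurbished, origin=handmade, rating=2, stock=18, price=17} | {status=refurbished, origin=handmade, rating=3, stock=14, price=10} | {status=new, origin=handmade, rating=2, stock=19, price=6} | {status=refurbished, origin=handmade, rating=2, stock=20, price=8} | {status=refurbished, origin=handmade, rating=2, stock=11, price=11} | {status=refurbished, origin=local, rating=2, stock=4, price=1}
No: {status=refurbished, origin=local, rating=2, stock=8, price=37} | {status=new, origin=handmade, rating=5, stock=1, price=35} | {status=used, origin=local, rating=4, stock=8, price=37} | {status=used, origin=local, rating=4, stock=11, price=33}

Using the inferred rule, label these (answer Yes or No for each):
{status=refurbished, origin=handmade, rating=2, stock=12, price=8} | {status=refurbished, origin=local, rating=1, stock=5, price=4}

Yes, Yes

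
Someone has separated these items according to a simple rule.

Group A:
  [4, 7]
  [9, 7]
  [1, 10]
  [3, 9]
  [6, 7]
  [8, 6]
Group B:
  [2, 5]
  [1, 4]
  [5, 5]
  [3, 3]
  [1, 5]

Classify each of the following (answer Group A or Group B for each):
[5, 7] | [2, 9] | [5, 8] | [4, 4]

Group A, Group A, Group A, Group B

The pattern is that an item is 'Group A' exactly when: sum ≥ 11.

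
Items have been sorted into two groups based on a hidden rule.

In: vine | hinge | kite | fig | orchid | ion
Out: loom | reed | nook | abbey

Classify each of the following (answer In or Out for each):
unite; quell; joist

In, Out, In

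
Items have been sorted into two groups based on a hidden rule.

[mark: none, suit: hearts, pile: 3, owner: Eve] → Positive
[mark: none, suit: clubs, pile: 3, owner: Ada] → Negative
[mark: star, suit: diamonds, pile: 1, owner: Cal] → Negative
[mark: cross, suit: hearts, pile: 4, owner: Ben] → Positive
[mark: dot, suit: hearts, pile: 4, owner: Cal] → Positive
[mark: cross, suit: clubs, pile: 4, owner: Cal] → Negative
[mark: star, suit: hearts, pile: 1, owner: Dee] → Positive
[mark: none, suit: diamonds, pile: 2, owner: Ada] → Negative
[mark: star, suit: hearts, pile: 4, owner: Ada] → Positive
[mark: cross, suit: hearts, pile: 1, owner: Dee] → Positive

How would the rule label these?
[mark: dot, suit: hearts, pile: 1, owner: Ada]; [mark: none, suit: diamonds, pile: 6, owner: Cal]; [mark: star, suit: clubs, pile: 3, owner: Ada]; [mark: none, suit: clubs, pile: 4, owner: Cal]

Positive, Negative, Negative, Negative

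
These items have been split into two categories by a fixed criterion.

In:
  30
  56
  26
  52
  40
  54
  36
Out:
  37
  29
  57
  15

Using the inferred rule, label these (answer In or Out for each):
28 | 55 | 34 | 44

In, Out, In, In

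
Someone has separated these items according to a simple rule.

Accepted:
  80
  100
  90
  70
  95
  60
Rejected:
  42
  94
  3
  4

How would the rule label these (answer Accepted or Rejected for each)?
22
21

Rejected, Rejected

The distinguishing property — multiple of 5 — holds for all the 'Accepted' cases and none of the 'Rejected' cases.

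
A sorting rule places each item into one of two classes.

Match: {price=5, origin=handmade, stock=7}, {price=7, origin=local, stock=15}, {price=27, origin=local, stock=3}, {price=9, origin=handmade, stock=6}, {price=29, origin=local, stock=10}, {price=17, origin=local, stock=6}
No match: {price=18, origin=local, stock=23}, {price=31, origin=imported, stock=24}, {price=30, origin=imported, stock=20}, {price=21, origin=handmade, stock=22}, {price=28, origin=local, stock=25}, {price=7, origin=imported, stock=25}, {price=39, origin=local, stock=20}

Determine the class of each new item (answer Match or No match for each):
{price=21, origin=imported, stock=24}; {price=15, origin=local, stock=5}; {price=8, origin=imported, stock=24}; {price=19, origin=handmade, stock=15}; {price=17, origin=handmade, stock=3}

No match, Match, No match, Match, Match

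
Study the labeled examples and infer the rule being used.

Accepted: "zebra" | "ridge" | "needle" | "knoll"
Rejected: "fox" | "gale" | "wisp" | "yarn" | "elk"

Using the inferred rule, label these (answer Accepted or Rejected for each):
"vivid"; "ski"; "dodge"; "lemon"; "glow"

The rule appears to be: length ≥ 5.
"vivid": length 5 — fits, so Accepted.
"ski": length 3 — does not pass, so Rejected.
"dodge": length 5 — fits, so Accepted.
"lemon": length 5 — fits, so Accepted.
"glow": length 4 — does not pass, so Rejected.

Accepted, Rejected, Accepted, Accepted, Rejected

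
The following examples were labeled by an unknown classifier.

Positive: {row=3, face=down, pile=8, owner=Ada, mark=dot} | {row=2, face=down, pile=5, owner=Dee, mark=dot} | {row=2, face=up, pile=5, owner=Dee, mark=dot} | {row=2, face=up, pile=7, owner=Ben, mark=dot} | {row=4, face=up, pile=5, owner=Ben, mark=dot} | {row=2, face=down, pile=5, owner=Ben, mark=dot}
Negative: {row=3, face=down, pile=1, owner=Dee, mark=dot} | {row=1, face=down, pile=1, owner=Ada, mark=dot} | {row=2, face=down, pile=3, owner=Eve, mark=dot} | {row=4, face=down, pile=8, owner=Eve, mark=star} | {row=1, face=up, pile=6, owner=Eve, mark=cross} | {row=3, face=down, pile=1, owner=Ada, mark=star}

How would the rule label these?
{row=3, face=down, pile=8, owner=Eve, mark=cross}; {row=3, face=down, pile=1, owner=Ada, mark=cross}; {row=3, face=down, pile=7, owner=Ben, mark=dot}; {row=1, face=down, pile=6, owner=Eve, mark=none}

The pattern is that an item is 'Positive' exactly when: mark is dot AND pile ≥ 5.
{row=3, face=down, pile=8, owner=Eve, mark=cross} — mark is cross, pile = 8, hence Negative. {row=3, face=down, pile=1, owner=Ada, mark=cross} — mark is cross, pile = 1, hence Negative. {row=3, face=down, pile=7, owner=Ben, mark=dot} — mark is dot, pile = 7, hence Positive. {row=1, face=down, pile=6, owner=Eve, mark=none} — mark is none, pile = 6, hence Negative.

Negative, Negative, Positive, Negative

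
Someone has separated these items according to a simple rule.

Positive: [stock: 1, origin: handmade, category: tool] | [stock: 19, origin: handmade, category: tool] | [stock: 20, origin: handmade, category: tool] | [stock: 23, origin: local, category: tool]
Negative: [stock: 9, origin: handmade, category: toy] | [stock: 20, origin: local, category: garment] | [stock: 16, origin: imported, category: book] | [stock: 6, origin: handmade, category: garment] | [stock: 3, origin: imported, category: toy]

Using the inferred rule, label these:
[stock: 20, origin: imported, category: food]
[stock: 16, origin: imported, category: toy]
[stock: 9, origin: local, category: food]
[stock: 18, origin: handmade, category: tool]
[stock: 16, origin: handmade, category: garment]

The simplest hypothesis consistent with all the labels is: category is tool.
[stock: 20, origin: imported, category: food] → category is food → Negative.
[stock: 16, origin: imported, category: toy] → category is toy → Negative.
[stock: 9, origin: local, category: food] → category is food → Negative.
[stock: 18, origin: handmade, category: tool] → category is tool → Positive.
[stock: 16, origin: handmade, category: garment] → category is garment → Negative.

Negative, Negative, Negative, Positive, Negative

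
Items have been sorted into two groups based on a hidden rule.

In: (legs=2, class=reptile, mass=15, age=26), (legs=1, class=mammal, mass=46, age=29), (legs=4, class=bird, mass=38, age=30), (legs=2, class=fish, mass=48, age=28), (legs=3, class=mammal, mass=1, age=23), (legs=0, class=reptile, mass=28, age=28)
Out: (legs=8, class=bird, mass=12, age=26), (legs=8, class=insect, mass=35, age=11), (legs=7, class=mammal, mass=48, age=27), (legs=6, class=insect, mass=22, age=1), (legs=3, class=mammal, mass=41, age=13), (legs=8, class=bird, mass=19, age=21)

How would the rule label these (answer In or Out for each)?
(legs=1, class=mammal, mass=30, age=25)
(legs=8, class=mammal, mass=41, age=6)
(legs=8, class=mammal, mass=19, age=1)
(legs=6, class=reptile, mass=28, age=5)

In, Out, Out, Out

One predicate separates the groups cleanly: age ≥ 21 AND legs ≤ 4.
(legs=1, class=mammal, mass=30, age=25) — age = 25, legs = 1, hence In.
(legs=8, class=mammal, mass=41, age=6) — age = 6, legs = 8, hence Out.
(legs=8, class=mammal, mass=19, age=1) — age = 1, legs = 8, hence Out.
(legs=6, class=reptile, mass=28, age=5) — age = 5, legs = 6, hence Out.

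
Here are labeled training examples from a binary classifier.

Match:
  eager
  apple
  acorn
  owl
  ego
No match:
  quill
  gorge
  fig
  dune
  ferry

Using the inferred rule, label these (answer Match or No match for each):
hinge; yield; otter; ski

No match, No match, Match, No match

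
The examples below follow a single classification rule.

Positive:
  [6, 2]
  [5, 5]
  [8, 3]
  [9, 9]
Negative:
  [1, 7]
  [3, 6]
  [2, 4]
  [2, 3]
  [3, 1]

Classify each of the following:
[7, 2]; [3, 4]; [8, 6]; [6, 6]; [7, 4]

Positive, Negative, Positive, Positive, Positive

The rule appears to be: first ≥ 4.
[7, 2]: first 7 — checks out, so Positive. [3, 4]: first 3 — does not fit, so Negative. [8, 6]: first 8 — checks out, so Positive. [6, 6]: first 6 — checks out, so Positive. [7, 4]: first 7 — checks out, so Positive.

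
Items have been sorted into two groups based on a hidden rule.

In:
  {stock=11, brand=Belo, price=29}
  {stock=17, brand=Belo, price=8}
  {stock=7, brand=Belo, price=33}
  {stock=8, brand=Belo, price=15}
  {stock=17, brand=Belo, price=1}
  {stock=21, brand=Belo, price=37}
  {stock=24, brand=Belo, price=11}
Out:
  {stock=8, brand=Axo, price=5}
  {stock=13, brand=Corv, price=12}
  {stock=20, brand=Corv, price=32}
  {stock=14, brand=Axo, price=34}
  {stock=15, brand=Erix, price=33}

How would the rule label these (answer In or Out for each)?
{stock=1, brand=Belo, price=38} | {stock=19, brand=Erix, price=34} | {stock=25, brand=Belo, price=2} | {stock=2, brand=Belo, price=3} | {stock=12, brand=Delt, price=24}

In, Out, In, In, Out

'In' ⟺ brand is Belo.
In: {stock=1, brand=Belo, price=38}, since brand is Belo. Out: {stock=19, brand=Erix, price=34}, since brand is Erix. In: {stock=25, brand=Belo, price=2}, since brand is Belo. In: {stock=2, brand=Belo, price=3}, since brand is Belo. Out: {stock=12, brand=Delt, price=24}, since brand is Delt.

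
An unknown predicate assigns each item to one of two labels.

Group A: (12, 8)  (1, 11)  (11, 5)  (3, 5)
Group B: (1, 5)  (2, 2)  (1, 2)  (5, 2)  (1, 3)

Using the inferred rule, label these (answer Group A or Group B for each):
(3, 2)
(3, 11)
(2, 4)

All 'Group A' examples share one property — sum ≥ 8 — and every 'Group B' example lacks it.
(3, 2): 3+2 = 5, does not fit → Group B. (3, 11): 3+11 = 14, satisfies this → Group A. (2, 4): 2+4 = 6, does not fit → Group B.

Group B, Group A, Group B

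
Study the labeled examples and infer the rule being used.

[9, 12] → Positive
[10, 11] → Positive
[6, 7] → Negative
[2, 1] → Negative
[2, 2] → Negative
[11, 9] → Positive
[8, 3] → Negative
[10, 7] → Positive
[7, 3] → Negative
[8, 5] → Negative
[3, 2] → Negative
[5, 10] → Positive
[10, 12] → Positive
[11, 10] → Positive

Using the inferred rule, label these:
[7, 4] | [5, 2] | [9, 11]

Negative, Negative, Positive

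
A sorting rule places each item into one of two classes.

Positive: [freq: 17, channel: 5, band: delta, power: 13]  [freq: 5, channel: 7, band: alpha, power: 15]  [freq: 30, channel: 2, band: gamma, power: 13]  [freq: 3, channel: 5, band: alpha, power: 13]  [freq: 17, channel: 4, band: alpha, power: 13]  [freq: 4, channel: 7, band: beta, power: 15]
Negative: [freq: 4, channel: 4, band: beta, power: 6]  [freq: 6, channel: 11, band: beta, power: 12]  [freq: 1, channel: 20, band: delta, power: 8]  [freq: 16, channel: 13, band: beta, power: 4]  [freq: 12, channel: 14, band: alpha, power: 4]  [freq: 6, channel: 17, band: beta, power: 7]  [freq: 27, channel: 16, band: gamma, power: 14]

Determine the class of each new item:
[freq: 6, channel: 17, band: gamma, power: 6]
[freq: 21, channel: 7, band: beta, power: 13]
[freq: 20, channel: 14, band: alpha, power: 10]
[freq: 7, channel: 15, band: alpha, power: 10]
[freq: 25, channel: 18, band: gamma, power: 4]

Negative, Positive, Negative, Negative, Negative

One predicate separates the groups cleanly: power ≥ 7 AND channel ≤ 7.
Negative: [freq: 6, channel: 17, band: gamma, power: 6], since power = 6, channel = 17. Positive: [freq: 21, channel: 7, band: beta, power: 13], since power = 13, channel = 7. Negative: [freq: 20, channel: 14, band: alpha, power: 10], since power = 10, channel = 14. Negative: [freq: 7, channel: 15, band: alpha, power: 10], since power = 10, channel = 15. Negative: [freq: 25, channel: 18, band: gamma, power: 4], since power = 4, channel = 18.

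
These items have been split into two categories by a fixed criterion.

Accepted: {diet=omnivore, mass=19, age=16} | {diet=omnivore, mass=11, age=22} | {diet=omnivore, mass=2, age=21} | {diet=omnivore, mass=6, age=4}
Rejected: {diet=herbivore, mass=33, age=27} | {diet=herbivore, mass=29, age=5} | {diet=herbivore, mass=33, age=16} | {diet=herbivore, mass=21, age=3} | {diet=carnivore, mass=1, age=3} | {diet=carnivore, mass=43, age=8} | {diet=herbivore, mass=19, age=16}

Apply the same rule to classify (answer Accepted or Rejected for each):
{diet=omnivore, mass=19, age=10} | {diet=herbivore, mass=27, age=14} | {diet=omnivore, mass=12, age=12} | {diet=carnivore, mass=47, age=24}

All 'Accepted' examples share one property — diet is omnivore — and every 'Rejected' example lacks it.
{diet=omnivore, mass=19, age=10}: diet is omnivore, passes → Accepted. {diet=herbivore, mass=27, age=14}: diet is herbivore, does not pass → Rejected. {diet=omnivore, mass=12, age=12}: diet is omnivore, passes → Accepted. {diet=carnivore, mass=47, age=24}: diet is carnivore, does not pass → Rejected.

Accepted, Rejected, Accepted, Rejected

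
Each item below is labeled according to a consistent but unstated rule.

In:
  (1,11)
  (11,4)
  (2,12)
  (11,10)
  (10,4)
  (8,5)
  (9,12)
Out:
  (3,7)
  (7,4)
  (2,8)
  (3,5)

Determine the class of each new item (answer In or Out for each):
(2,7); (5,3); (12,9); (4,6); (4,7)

Out, Out, In, Out, Out

Every 'In' example satisfies: sum ≥ 12. None of the 'Out' examples do.
(2,7) — 2+7 = 9, hence Out.
(5,3) — 5+3 = 8, hence Out.
(12,9) — 12+9 = 21, hence In.
(4,6) — 4+6 = 10, hence Out.
(4,7) — 4+7 = 11, hence Out.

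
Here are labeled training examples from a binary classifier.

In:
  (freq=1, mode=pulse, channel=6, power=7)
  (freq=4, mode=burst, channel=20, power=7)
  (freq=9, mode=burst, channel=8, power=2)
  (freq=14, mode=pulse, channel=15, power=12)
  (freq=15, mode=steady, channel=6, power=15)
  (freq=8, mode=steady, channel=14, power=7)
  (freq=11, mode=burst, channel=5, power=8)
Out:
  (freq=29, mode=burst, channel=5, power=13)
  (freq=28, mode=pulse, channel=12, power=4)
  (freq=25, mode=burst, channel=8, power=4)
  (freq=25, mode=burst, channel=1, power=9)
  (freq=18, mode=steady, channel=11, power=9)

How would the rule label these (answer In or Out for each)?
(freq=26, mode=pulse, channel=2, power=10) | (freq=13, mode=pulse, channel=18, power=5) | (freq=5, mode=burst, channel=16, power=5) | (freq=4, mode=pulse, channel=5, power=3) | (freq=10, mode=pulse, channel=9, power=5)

Every 'In' example satisfies: freq ≤ 15. None of the 'Out' examples do.
(freq=26, mode=pulse, channel=2, power=10): Out (freq = 26).
(freq=13, mode=pulse, channel=18, power=5): In (freq = 13).
(freq=5, mode=burst, channel=16, power=5): In (freq = 5).
(freq=4, mode=pulse, channel=5, power=3): In (freq = 4).
(freq=10, mode=pulse, channel=9, power=5): In (freq = 10).

Out, In, In, In, In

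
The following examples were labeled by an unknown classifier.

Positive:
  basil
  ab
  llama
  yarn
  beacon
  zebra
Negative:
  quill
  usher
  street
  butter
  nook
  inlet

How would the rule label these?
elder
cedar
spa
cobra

Negative, Positive, Positive, Positive

The distinguishing property — contains 'a' — holds for all the 'Positive' cases and none of the 'Negative' cases.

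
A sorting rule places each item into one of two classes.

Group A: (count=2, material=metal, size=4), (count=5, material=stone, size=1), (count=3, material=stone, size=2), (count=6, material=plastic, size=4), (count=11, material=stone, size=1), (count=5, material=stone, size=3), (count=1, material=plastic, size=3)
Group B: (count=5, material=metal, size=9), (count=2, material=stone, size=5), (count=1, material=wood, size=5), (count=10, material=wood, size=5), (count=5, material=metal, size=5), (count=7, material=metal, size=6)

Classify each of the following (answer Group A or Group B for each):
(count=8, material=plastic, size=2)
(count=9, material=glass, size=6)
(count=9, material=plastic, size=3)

Group A, Group B, Group A

The classifier is using: size ≤ 4.
(count=8, material=plastic, size=2): size = 2, matches → Group A. (count=9, material=glass, size=6): size = 6, does not fit → Group B. (count=9, material=plastic, size=3): size = 3, matches → Group A.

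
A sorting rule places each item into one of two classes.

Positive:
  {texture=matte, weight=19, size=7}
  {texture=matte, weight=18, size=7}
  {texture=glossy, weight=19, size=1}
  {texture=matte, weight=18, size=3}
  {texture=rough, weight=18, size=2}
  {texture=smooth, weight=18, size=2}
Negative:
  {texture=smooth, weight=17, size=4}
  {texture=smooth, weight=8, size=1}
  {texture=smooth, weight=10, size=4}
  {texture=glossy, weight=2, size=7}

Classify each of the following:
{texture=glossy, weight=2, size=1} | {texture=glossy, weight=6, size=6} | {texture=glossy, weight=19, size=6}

The common property of the 'Positive' items is: weight ≥ 18. No 'Negative' item has it.
Negative: {texture=glossy, weight=2, size=1}, since weight = 2. Negative: {texture=glossy, weight=6, size=6}, since weight = 6. Positive: {texture=glossy, weight=19, size=6}, since weight = 19.

Negative, Negative, Positive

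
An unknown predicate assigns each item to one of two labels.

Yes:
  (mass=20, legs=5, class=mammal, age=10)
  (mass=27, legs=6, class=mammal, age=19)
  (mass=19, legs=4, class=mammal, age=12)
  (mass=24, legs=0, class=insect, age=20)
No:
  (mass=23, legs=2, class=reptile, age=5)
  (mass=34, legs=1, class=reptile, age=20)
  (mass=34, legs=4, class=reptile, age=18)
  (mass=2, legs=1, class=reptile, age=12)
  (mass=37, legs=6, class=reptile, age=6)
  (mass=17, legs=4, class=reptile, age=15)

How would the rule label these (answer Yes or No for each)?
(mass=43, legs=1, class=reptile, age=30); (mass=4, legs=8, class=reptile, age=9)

No, No

The distinguishing property — class is not reptile — holds for all the 'Yes' cases and none of the 'No' cases.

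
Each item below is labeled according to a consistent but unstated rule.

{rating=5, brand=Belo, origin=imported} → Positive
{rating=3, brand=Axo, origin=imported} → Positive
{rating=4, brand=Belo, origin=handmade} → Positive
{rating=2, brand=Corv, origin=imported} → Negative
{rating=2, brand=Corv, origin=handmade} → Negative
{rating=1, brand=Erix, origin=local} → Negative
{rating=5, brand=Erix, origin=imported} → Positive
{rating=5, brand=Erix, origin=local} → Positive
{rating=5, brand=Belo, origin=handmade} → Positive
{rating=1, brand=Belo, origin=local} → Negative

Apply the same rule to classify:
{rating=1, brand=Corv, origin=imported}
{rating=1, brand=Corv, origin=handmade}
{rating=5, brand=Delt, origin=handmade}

Negative, Negative, Positive

All 'Positive' examples share one property — rating ≥ 3 — and every 'Negative' example lacks it.
{rating=1, brand=Corv, origin=imported}: rating = 1 — doesn't match, so Negative. {rating=1, brand=Corv, origin=handmade}: rating = 1 — doesn't match, so Negative. {rating=5, brand=Delt, origin=handmade}: rating = 5 — fits, so Positive.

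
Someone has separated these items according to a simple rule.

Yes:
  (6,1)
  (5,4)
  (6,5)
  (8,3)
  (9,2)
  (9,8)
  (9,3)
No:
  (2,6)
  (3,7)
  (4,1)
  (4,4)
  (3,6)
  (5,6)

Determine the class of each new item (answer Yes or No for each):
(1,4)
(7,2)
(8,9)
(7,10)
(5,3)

No, Yes, No, No, Yes

Rule: first > second AND sum ≥ 7. This holds for each 'Yes' example and fails for each 'No' one.
(1,4): No (1 < 4, 1+4 = 5).
(7,2): Yes (7 > 2, 7+2 = 9).
(8,9): No (8 < 9, 8+9 = 17).
(7,10): No (7 < 10, 7+10 = 17).
(5,3): Yes (5 > 3, 5+3 = 8).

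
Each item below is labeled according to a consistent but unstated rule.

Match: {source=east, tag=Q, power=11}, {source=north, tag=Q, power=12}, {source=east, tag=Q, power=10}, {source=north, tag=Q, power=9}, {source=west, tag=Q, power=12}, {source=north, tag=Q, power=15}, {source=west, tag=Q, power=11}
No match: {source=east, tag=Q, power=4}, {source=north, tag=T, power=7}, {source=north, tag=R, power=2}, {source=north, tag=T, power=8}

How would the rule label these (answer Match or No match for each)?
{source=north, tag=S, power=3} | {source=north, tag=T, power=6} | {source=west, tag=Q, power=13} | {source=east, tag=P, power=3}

No match, No match, Match, No match

The simplest hypothesis consistent with all the labels is: power ≥ 9.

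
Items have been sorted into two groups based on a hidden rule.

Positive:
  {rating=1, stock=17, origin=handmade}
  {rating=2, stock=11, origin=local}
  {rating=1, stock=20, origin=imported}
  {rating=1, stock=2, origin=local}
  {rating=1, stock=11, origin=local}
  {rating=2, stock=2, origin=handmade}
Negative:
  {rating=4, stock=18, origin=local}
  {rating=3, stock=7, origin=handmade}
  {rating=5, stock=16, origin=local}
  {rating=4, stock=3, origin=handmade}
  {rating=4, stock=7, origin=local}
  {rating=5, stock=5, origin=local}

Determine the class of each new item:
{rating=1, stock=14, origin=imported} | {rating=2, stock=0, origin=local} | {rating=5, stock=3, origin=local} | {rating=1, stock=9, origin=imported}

Rule: rating ≤ 2. This holds for each 'Positive' example and fails for each 'Negative' one.
{rating=1, stock=14, origin=imported} — rating = 1, hence Positive. {rating=2, stock=0, origin=local} — rating = 2, hence Positive. {rating=5, stock=3, origin=local} — rating = 5, hence Negative. {rating=1, stock=9, origin=imported} — rating = 1, hence Positive.

Positive, Positive, Negative, Positive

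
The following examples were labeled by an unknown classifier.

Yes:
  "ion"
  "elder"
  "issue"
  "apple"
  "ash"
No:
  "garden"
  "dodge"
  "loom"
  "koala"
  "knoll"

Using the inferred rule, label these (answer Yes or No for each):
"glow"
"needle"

No, No

The simplest hypothesis consistent with all the labels is: starts with a vowel.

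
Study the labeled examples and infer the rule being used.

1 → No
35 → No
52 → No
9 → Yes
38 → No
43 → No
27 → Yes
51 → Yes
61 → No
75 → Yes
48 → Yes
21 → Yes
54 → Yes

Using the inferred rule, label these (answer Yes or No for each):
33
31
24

Yes, No, Yes

Comparing the two groups points to one rule — multiple of 3.
33 — 33 = 3·11, hence Yes.
31 — 31 = 3·10 + 1, hence No.
24 — 24 = 3·8, hence Yes.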